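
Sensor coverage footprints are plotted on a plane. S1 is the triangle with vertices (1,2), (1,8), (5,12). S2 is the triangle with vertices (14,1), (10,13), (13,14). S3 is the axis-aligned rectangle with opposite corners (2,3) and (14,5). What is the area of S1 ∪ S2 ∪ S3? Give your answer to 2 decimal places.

54.41

By inclusion–exclusion:
Individual areas: |S1| = 12, |S2| = 20, |S3| = 24.
|S1∩S2| = 0.
|S1∩S3| = 0.05.
|S2∩S3| = 1.5385.
|S1∩S2∩S3| = 0.
|S1 ∪ S2 ∪ S3| = 56 − 1.5885 + 0 = 54.41.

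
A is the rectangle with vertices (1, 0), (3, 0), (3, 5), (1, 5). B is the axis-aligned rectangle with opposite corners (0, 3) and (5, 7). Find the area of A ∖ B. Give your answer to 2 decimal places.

6.00

|A∩B|: x∈[1,3], y∈[3,5] → 2·2 = 4.
|A| = 10.
|A ∖ B| = |A| − |A∩B| = 10 − 4 = 6.00.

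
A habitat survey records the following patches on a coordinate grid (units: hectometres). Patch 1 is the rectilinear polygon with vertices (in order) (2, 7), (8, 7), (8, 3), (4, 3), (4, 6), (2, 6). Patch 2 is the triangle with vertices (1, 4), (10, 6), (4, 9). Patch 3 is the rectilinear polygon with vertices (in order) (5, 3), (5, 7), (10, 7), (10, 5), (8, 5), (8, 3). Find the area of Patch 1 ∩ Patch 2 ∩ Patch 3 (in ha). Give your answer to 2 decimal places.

5.33

The intersection is the polygon with vertices (8,5.556), (5,4.889), (5,7), (8,7).
By the shoelace formula its area is 5.33.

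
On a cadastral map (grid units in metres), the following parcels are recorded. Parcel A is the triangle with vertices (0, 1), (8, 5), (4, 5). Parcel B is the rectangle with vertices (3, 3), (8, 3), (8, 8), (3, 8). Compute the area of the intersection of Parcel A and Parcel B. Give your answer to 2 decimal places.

5.50

The intersection is the polygon with vertices (4,3), (3,3), (3,4), (4,5), (8,5).
By the shoelace formula its area is 5.50.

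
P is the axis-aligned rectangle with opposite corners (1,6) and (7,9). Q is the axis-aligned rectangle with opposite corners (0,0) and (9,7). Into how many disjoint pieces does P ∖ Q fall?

1

P ∖ Q is a single connected region.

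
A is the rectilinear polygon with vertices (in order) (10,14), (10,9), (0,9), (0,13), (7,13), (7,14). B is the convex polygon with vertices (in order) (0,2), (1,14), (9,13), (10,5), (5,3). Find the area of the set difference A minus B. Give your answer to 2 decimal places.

|A| = 43, |A∩B| = 34.25.
|A ∖ B| = |A| − |A∩B| = 43 − 34.25 = 8.75.

8.75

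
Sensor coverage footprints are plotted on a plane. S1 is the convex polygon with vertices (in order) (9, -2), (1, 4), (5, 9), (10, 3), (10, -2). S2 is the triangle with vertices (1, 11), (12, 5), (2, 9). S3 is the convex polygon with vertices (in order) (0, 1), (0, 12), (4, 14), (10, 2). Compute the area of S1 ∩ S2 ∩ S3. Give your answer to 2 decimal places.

1.30

The intersection is the polygon with vertices (5.278,8.667), (6.5,7.2), (4.273,8.091), (4.899,8.873).
By the shoelace formula its area is 1.30.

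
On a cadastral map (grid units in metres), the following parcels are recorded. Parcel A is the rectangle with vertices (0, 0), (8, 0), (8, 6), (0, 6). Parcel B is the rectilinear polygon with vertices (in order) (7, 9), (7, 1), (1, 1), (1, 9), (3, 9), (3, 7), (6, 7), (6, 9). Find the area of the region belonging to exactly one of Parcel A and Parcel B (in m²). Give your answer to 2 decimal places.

30.00

|Parcel A| = 48, |Parcel B| = 42, |Parcel A∩Parcel B| = 30.
|Parcel A △ Parcel B| = |Parcel A| + |Parcel B| − 2·|Parcel A∩Parcel B| = 48 + 42 − 60 = 30.00.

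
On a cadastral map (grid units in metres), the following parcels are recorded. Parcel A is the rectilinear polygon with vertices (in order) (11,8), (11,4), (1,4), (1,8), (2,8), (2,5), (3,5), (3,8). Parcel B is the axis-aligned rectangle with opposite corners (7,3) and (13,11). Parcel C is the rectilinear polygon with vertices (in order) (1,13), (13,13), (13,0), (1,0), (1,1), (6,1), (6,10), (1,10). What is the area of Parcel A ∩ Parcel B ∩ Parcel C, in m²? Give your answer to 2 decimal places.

16.00

The intersection is the polygon with vertices (7,4), (7,8), (11,8), (11,4).
By the shoelace formula its area is 16.00.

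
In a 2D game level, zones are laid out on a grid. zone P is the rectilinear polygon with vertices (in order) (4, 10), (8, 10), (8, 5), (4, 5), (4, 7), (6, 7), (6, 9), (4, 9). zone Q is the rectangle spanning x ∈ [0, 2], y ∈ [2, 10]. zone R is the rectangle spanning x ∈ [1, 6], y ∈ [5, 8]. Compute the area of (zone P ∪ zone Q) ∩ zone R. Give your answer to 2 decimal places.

7.00

|zone P ∪ zone Q| = 32.
|(zone P ∪ zone Q) ∩ zone R| = 7.00.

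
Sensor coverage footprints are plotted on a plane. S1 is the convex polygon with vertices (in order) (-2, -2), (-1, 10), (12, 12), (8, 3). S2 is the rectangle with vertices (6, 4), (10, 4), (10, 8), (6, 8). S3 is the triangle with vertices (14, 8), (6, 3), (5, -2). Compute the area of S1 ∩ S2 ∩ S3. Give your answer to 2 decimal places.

The intersection is the polygon with vertices (7.6,4), (8.769,4.731), (8.444,4).
By the shoelace formula its area is 0.31.

0.31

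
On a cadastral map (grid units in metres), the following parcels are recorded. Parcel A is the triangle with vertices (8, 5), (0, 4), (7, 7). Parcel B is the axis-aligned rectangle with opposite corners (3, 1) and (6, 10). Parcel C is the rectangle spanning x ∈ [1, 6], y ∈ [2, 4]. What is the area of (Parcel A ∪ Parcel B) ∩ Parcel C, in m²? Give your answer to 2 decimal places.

The region (Parcel A ∪ Parcel B) ∩ Parcel C is the polygon with vertices (6,2), (3,2), (3,4), (6,4).
By the shoelace formula its area is 6.00.

6.00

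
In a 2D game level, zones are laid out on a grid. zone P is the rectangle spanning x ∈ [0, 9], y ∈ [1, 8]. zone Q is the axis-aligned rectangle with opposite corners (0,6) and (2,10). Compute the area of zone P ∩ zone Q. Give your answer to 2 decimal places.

4.00

|zone P∩zone Q|: x∈[0,2], y∈[6,8] → 2·2 = 4.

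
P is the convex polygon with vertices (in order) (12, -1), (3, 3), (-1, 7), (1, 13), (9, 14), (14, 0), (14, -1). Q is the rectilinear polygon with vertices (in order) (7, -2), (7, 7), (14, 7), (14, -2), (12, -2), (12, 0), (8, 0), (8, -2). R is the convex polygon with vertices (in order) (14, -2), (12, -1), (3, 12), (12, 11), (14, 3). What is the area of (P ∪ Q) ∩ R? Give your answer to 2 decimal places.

63.93

|P ∪ Q| = 150.4306.
|(P ∪ Q) ∩ R| = 63.93.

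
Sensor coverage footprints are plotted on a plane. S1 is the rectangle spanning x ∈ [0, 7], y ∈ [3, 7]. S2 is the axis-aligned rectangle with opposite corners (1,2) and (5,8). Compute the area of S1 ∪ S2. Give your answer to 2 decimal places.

By inclusion–exclusion:
Individual areas: |S1| = 28, |S2| = 24.
|S1∩S2|: x∈[1,5], y∈[3,7] → 4·4 = 16.
|S1 ∪ S2| = 52 − 16 = 36.00.

36.00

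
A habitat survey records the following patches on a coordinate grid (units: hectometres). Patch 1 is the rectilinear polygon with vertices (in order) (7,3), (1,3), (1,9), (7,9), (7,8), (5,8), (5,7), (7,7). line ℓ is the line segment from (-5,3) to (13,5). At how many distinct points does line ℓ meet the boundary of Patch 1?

2

The segment meets the boundary at (7,4.333), (1,3.667).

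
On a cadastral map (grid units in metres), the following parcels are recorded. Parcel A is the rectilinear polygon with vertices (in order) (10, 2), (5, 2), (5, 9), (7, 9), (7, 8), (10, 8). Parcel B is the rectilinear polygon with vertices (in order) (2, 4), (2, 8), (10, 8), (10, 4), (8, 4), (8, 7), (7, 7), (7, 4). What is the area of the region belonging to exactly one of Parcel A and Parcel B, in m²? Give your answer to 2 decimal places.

27.00

|Parcel A| = 32, |Parcel B| = 29, |Parcel A∩Parcel B| = 17.
|Parcel A △ Parcel B| = |Parcel A| + |Parcel B| − 2·|Parcel A∩Parcel B| = 32 + 29 − 34 = 27.00.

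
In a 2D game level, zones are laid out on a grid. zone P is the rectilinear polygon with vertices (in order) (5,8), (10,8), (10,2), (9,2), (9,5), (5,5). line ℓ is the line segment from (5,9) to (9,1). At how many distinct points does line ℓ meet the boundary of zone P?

The segment meets the boundary at (7,5), (5.5,8).

2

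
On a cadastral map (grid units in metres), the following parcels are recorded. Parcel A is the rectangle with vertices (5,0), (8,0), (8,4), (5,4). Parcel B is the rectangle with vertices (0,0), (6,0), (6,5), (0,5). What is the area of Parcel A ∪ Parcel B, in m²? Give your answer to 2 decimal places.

38.00

By inclusion–exclusion:
Individual areas: |Parcel A| = 12, |Parcel B| = 30.
|Parcel A∩Parcel B|: x∈[5,6], y∈[0,4] → 1·4 = 4.
|Parcel A ∪ Parcel B| = 42 − 4 = 38.00.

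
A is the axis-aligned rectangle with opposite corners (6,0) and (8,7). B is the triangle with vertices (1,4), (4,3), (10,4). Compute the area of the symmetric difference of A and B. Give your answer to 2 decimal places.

|A| = 14, |B| = 4.5, |A∩B| = 1.
|A △ B| = |A| + |B| − 2·|A∩B| = 14 + 4.5 − 2 = 16.50.

16.50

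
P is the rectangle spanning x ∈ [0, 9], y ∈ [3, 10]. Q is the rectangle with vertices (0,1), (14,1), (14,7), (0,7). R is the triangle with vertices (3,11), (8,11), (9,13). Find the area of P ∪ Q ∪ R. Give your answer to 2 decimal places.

116.00

By inclusion–exclusion:
Individual areas: |P| = 63, |Q| = 84, |R| = 5.
|P∩Q|: x∈[0,9], y∈[3,7] → 9·4 = 36.
|P∩R| = 0.
|Q∩R| = 0.
|P∩Q∩R| = 0.
|P ∪ Q ∪ R| = 152 − 36 + 0 = 116.00.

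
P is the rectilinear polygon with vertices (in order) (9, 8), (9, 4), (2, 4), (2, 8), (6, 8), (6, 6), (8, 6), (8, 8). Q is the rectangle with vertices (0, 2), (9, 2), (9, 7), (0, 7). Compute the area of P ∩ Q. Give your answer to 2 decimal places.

The intersection is the polygon with vertices (9,4), (2,4), (2,7), (6,7), (6,6), (8,6), (8,7), (9,7).
By the shoelace formula its area is 19.00.

19.00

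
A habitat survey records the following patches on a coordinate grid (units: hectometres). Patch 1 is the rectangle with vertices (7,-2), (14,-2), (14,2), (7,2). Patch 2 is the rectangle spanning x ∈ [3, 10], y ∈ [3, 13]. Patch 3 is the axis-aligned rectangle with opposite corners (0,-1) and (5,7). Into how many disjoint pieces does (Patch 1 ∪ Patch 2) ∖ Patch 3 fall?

2

(Patch 1 ∪ Patch 2) ∖ Patch 3 splits into 2 disjoint pieces (area 28, area 62).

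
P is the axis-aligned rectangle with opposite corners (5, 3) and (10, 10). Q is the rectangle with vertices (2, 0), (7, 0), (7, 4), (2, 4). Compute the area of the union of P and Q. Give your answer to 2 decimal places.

By inclusion–exclusion:
Individual areas: |P| = 35, |Q| = 20.
|P∩Q|: x∈[5,7], y∈[3,4] → 2·1 = 2.
|P ∪ Q| = 55 − 2 = 53.00.

53.00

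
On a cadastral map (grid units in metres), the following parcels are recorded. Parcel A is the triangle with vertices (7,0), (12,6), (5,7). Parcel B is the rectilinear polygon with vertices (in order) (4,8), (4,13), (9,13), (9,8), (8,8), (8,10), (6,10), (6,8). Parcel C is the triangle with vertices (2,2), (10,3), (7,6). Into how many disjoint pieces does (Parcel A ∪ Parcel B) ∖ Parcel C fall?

(Parcel A ∪ Parcel B) ∖ Parcel C splits into 3 disjoint pieces (area 4.1554, area 11.1321, area 21).

3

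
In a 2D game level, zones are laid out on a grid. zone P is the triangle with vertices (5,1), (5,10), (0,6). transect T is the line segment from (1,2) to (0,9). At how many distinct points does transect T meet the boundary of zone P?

2

The segment meets the boundary at (0.385,6.308), (0.5,5.5).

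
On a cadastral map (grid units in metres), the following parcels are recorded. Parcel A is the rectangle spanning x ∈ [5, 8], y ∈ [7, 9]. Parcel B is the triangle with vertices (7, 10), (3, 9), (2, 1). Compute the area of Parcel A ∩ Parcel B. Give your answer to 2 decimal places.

The intersection is the polygon with vertices (5,7), (5,9), (6.444,9), (5.333,7).
By the shoelace formula its area is 1.78.

1.78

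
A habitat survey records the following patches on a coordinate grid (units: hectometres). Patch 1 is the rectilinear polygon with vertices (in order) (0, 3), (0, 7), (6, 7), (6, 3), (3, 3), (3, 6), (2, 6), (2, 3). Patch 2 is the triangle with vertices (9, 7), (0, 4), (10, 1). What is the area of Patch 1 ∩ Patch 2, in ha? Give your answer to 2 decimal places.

8.75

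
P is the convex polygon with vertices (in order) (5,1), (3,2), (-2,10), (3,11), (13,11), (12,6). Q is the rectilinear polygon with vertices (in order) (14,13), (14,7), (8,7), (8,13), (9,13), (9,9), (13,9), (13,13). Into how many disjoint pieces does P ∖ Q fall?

P ∖ Q splits into 2 disjoint pieces (area 78.1, area 7.6).

2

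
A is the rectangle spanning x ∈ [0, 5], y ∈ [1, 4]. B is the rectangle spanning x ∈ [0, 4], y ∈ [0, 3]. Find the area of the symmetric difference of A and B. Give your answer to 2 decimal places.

|A∩B|: x∈[0,4], y∈[1,3] → 4·2 = 8.
|A △ B| = |A| + |B| − 2·|A∩B| = 15 + 12 − 16 = 11.00.

11.00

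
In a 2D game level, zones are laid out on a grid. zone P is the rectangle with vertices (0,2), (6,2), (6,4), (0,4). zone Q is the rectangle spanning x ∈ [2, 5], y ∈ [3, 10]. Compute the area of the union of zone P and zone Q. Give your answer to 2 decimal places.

By inclusion–exclusion:
Individual areas: |zone P| = 12, |zone Q| = 21.
|zone P∩zone Q|: x∈[2,5], y∈[3,4] → 3·1 = 3.
|zone P ∪ zone Q| = 33 − 3 = 30.00.

30.00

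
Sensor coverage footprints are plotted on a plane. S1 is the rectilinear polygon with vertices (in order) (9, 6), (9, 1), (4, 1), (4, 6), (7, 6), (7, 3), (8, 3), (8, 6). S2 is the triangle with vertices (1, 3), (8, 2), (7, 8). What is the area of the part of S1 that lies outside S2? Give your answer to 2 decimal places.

10.38

|S1| = 22, |S1∩S2| = 11.6238.
|S1 ∖ S2| = |S1| − |S1∩S2| = 22 − 11.6238 = 10.38.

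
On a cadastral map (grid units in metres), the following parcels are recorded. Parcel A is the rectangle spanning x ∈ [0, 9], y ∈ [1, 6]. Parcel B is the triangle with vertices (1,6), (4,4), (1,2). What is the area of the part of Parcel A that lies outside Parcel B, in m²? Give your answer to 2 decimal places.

39.00

|Parcel A| = 45, |Parcel A∩Parcel B| = 6.
|Parcel A ∖ Parcel B| = |Parcel A| − |Parcel A∩Parcel B| = 45 − 6 = 39.00.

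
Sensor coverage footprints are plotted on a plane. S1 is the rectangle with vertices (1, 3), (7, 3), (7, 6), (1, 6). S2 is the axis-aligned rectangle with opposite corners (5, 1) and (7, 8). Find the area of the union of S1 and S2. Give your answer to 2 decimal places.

26.00

By inclusion–exclusion:
Individual areas: |S1| = 18, |S2| = 14.
|S1∩S2|: x∈[5,7], y∈[3,6] → 2·3 = 6.
|S1 ∪ S2| = 32 − 6 = 26.00.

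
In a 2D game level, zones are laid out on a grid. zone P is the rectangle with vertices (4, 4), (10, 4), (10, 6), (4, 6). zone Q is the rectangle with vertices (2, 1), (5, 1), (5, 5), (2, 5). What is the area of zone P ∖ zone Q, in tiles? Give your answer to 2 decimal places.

11.00

|zone P∩zone Q|: x∈[4,5], y∈[4,5] → 1·1 = 1.
|zone P| = 12.
|zone P ∖ zone Q| = |zone P| − |zone P∩zone Q| = 12 − 1 = 11.00.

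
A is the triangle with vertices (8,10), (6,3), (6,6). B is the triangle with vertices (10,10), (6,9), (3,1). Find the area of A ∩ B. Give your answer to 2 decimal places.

2.19

The intersection is the polygon with vertices (6.839,5.936), (6,4.857), (6,6), (7.714,9.429), (7.846,9.461).
By the shoelace formula its area is 2.19.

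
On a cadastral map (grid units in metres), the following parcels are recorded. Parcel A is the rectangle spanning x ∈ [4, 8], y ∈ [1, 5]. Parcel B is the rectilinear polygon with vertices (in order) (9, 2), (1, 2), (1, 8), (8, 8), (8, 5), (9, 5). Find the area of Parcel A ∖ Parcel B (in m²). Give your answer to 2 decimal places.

|Parcel A| = 16, |Parcel A∩Parcel B| = 12.
|Parcel A ∖ Parcel B| = |Parcel A| − |Parcel A∩Parcel B| = 16 − 12 = 4.00.

4.00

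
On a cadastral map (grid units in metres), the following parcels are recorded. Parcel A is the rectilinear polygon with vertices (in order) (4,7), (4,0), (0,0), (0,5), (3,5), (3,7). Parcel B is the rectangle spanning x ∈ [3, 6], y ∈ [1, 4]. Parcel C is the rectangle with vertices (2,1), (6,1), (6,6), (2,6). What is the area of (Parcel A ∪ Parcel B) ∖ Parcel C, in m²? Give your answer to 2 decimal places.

|Parcel A ∪ Parcel B| = 28.
|(Parcel A ∪ Parcel B) ∩ Parcel C| = 15.
|(Parcel A ∪ Parcel B) ∖ Parcel C| = 28 − 15 = 13.00.

13.00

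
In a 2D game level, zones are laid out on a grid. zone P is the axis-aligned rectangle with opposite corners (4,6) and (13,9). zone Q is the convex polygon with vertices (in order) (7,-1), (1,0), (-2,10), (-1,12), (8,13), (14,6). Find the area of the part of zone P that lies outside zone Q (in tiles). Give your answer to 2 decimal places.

1.44

|zone P| = 27, |zone P∩zone Q| = 25.5595.
|zone P ∖ zone Q| = |zone P| − |zone P∩zone Q| = 27 − 25.5595 = 1.44.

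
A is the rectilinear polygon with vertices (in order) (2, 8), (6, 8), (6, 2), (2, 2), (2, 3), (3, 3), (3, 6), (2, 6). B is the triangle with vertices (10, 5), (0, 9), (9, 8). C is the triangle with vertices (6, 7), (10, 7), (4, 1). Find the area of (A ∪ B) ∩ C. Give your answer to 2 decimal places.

6.87

The region (A ∪ B) ∩ C is the polygon with vertices (9.5,6.5), (8.571,5.571), (6,6.6), (6,3), (5,2), (4.333,2), (6,7), (9.333,7).
By the shoelace formula its area is 6.87.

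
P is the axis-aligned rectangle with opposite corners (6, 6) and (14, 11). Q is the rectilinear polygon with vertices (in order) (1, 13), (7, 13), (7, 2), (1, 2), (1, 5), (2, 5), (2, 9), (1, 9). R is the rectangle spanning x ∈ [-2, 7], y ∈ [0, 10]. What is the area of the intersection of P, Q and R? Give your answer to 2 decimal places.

4.00

The intersection is the polygon with vertices (6,10), (7,10), (7,6), (6,6).
By the shoelace formula its area is 4.00.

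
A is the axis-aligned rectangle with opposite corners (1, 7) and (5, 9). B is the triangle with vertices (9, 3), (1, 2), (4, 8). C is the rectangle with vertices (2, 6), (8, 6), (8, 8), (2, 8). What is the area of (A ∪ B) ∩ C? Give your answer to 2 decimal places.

The region (A ∪ B) ∩ C is the polygon with vertices (5,7), (6,6), (3,6), (3.5,7), (2,7), (2,8), (5,8).
By the shoelace formula its area is 5.25.

5.25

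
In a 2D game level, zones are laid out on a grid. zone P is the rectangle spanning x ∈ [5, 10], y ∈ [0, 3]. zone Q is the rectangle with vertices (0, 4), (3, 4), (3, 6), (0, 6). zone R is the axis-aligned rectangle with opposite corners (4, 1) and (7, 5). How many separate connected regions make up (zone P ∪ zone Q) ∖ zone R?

2

(zone P ∪ zone Q) ∖ zone R splits into 2 disjoint pieces (area 11, area 6).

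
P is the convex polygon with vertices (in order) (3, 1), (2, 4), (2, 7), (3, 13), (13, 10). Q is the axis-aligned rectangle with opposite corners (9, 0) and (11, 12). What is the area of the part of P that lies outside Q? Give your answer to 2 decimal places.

|P| = 67.5, |P∩Q| = 7.2.
|P ∖ Q| = |P| − |P∩Q| = 67.5 − 7.2 = 60.30.

60.30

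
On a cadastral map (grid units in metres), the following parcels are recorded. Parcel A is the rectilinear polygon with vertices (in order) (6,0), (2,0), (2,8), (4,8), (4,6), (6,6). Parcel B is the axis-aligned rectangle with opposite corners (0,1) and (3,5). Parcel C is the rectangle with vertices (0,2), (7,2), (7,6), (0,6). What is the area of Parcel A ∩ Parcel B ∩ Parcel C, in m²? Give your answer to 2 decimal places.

The intersection is the polygon with vertices (3,5), (3,2), (2,2), (2,5).
By the shoelace formula its area is 3.00.

3.00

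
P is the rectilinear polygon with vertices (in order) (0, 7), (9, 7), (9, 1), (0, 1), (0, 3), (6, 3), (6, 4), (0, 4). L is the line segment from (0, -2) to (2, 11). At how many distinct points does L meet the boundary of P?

4

The segment meets the boundary at (0.923,4), (0.769,3), (1.385,7), (0.462,1).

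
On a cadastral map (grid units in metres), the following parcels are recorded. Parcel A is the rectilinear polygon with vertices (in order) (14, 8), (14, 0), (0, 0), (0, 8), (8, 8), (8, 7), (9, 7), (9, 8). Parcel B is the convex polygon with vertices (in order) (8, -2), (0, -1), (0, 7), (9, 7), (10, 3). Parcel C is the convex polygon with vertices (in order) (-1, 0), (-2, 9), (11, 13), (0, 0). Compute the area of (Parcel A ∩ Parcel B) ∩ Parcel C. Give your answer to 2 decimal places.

The region (Parcel A ∩ Parcel B) ∩ Parcel C is the polygon with vertices (0,7), (5.923,7), (0,0).
By the shoelace formula its area is 20.73.

20.73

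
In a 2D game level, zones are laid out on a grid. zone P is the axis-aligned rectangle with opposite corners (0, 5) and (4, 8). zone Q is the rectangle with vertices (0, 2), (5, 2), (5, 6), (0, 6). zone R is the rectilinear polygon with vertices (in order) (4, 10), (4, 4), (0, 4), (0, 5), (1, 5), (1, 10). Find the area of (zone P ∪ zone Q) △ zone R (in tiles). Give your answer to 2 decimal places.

21.00

|zone P ∪ zone Q| = 28.
|(zone P ∪ zone Q) ∩ zone R| = 13.
|(zone P ∪ zone Q) △ zone R| = 28 + 19 − 26 = 21.00.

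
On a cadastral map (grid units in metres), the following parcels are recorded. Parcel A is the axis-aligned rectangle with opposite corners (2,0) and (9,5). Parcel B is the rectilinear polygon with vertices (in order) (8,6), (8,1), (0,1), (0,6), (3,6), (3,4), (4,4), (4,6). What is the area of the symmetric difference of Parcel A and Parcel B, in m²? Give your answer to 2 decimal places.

|Parcel A| = 35, |Parcel B| = 38, |Parcel A∩Parcel B| = 23.
|Parcel A △ Parcel B| = |Parcel A| + |Parcel B| − 2·|Parcel A∩Parcel B| = 35 + 38 − 46 = 27.00.

27.00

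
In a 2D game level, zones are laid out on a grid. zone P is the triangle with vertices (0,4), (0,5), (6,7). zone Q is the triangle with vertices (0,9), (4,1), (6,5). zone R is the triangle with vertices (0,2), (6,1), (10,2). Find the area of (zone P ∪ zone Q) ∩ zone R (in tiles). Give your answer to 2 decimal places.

0.44

The region (zone P ∪ zone Q) ∩ zone R is the polygon with vertices (4.154,1.308), (3.818,1.364), (3.5,2), (4.5,2).
By the shoelace formula its area is 0.44.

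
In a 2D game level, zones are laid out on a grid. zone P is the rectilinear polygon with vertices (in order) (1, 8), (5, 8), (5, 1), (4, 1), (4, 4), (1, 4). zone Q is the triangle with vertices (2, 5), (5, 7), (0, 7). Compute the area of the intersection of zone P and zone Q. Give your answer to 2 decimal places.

4.50

The intersection is the polygon with vertices (1,7), (5,7), (2,5), (1,6).
By the shoelace formula its area is 4.50.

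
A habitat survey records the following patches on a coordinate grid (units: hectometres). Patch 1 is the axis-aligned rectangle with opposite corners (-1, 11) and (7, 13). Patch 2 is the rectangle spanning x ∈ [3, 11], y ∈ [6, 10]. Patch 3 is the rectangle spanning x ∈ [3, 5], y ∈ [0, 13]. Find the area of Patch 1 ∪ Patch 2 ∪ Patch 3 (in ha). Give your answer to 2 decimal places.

By inclusion–exclusion:
Individual areas: |Patch 1| = 16, |Patch 2| = 32, |Patch 3| = 26.
|Patch 1∩Patch 2| = 0 (no overlap).
|Patch 1∩Patch 3|: x∈[3,5], y∈[11,13] → 2·2 = 4.
|Patch 2∩Patch 3|: x∈[3,5], y∈[6,10] → 2·4 = 8.
|Patch 1∩Patch 2∩Patch 3| = 0.
|Patch 1 ∪ Patch 2 ∪ Patch 3| = 74 − 12 + 0 = 62.00.

62.00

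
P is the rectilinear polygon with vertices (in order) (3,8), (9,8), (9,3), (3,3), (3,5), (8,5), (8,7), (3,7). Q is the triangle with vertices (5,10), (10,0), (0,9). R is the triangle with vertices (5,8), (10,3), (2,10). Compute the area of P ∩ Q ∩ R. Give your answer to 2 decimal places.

The intersection is the polygon with vertices (5.429,7), (4.286,8), (5,8), (6,7).
By the shoelace formula its area is 0.64.

0.64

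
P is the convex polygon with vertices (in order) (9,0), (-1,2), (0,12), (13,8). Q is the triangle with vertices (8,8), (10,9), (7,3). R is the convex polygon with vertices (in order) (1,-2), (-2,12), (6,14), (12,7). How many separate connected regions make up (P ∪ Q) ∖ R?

2

(P ∪ Q) ∖ R splits into 2 disjoint pieces (area 2.2144, area 20.6135).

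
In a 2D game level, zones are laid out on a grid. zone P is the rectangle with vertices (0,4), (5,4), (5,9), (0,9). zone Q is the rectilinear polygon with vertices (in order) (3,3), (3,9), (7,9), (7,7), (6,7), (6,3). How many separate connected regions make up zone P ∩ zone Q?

1

zone P ∩ zone Q is a single connected region.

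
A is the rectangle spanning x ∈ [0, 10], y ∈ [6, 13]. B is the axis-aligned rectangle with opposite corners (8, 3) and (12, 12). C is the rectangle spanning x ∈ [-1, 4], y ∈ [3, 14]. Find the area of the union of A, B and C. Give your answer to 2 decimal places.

By inclusion–exclusion:
Individual areas: |A| = 70, |B| = 36, |C| = 55.
|A∩B|: x∈[8,10], y∈[6,12] → 2·6 = 12.
|A∩C|: x∈[0,4], y∈[6,13] → 4·7 = 28.
|B∩C| = 0 (no overlap).
|A∩B∩C| = 0.
|A ∪ B ∪ C| = 161 − 40 + 0 = 121.00.

121.00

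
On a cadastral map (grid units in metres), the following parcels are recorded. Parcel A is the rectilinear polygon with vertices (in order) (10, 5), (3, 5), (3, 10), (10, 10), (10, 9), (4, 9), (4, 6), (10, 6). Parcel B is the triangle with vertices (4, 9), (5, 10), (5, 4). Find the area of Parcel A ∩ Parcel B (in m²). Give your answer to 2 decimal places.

0.80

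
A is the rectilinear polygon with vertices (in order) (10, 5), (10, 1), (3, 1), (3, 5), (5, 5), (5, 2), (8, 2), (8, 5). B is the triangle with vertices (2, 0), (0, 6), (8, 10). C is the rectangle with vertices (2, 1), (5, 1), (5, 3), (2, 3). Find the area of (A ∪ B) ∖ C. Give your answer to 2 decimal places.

|A ∪ B| = 43.6667.
|(A ∪ B) ∩ C| = 5.8667.
|(A ∪ B) ∖ C| = 43.6667 − 5.8667 = 37.80.

37.80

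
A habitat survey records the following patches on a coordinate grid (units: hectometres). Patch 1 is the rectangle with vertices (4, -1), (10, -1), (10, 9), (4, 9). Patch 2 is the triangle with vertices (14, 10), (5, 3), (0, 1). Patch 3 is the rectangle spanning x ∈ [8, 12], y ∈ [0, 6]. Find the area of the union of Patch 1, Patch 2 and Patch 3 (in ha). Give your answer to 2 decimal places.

By inclusion–exclusion:
Individual areas: |Patch 1| = 60, |Patch 2| = 8.5, |Patch 3| = 24.
|Patch 1∩Patch 2| = 5.4778.
|Patch 1∩Patch 3|: x∈[8,10], y∈[0,6] → 2·6 = 12.
|Patch 2∩Patch 3| = 0.2857.
|Patch 1∩Patch 2∩Patch 3| = 0.2857.
|Patch 1 ∪ Patch 2 ∪ Patch 3| = 92.5 − 17.7635 + 0.2857 = 75.02.

75.02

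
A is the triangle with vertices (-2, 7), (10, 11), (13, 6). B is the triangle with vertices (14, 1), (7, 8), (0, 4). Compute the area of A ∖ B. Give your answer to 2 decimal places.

32.62

|A| = 36, |A∩B| = 3.3774.
|A ∖ B| = |A| − |A∩B| = 36 − 3.3774 = 32.62.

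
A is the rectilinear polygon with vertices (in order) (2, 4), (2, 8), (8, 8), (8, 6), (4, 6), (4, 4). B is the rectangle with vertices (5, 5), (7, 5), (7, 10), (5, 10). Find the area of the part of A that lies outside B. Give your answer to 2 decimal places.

|A| = 16, |A∩B| = 4.
|A ∖ B| = |A| − |A∩B| = 16 − 4 = 12.00.

12.00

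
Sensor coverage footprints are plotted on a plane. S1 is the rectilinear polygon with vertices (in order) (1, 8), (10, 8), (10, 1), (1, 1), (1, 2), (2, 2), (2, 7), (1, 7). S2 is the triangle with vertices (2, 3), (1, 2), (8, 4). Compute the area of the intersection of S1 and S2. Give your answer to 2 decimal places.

2.14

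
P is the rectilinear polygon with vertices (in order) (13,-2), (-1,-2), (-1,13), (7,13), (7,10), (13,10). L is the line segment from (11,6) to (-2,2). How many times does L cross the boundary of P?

The segment meets the boundary at (-1,2.308).

1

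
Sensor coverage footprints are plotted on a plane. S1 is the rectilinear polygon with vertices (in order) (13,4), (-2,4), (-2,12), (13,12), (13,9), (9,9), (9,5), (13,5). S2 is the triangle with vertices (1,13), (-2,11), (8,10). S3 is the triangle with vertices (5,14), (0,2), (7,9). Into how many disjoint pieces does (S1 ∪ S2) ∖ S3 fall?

2

(S1 ∪ S2) ∖ S3 splits into 2 disjoint pieces (area 37.9167, area 46.3).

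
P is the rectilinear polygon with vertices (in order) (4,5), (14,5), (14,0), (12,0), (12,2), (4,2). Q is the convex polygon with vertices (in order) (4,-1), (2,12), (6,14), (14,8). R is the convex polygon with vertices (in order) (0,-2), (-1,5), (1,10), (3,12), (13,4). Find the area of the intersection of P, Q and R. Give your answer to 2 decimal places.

15.00

The intersection is the polygon with vertices (7.333,2), (4,2), (4,5), (10.667,5).
By the shoelace formula its area is 15.00.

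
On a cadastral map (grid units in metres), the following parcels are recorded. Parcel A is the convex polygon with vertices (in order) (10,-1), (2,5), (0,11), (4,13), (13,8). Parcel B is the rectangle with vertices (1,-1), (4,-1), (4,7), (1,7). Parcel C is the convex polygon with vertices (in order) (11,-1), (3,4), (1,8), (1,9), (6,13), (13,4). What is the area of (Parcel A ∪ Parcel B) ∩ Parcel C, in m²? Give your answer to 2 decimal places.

|Parcel A ∪ Parcel B| = 117.8333.
|(Parcel A ∪ Parcel B) ∩ Parcel C| = 79.76.

79.76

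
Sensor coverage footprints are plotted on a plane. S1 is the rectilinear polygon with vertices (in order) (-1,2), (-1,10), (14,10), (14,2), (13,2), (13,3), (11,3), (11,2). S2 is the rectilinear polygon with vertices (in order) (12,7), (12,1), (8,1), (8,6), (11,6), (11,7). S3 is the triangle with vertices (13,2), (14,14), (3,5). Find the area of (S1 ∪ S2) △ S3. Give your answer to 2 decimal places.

81.42

|S1 ∪ S2| = 123.
|(S1 ∪ S2) ∩ S3| = 51.5389.
|(S1 ∪ S2) △ S3| = 123 + 61.5 − 103.0778 = 81.42.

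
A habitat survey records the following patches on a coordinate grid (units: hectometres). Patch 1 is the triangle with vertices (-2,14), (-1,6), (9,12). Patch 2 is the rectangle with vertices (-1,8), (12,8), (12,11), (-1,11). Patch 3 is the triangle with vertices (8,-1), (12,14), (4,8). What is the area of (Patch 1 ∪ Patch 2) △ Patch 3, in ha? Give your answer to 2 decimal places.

|Patch 1 ∪ Patch 2| = 64.5.
|(Patch 1 ∪ Patch 2) ∩ Patch 3| = 14.4.
|(Patch 1 ∪ Patch 2) △ Patch 3| = 64.5 + 48 − 28.8 = 83.70.

83.70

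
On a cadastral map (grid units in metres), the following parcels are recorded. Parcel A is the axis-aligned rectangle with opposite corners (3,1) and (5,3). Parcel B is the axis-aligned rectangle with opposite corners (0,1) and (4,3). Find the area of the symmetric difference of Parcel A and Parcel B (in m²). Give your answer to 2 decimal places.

|Parcel A∩Parcel B|: x∈[3,4], y∈[1,3] → 1·2 = 2.
|Parcel A △ Parcel B| = |Parcel A| + |Parcel B| − 2·|Parcel A∩Parcel B| = 4 + 8 − 4 = 8.00.

8.00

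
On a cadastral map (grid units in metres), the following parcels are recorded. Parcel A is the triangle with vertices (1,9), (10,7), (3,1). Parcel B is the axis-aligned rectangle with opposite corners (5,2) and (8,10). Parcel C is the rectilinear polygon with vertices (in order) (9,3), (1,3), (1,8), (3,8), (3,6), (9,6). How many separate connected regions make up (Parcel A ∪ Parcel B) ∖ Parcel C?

2

(Parcel A ∪ Parcel B) ∖ Parcel C splits into 2 disjoint pieces (area 19.9583, area 5.7857).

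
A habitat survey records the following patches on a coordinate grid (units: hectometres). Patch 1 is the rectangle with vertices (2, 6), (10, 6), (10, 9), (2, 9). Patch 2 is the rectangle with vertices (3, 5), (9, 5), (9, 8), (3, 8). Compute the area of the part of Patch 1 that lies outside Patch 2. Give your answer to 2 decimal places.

|Patch 1∩Patch 2|: x∈[3,9], y∈[6,8] → 6·2 = 12.
|Patch 1| = 24.
|Patch 1 ∖ Patch 2| = |Patch 1| − |Patch 1∩Patch 2| = 24 − 12 = 12.00.

12.00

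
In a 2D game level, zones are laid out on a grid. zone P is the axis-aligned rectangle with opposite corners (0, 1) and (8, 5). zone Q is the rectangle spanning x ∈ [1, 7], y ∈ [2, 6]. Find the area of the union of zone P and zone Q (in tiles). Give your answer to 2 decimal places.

38.00

By inclusion–exclusion:
Individual areas: |zone P| = 32, |zone Q| = 24.
|zone P∩zone Q|: x∈[1,7], y∈[2,5] → 6·3 = 18.
|zone P ∪ zone Q| = 56 − 18 = 38.00.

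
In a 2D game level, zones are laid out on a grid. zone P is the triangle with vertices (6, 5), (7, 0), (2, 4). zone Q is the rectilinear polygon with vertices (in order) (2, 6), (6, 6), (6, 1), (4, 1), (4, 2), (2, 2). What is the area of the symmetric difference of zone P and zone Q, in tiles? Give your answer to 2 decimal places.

11.75

|zone P| = 10.5, |zone Q| = 18, |zone P∩zone Q| = 8.375.
|zone P △ zone Q| = |zone P| + |zone Q| − 2·|zone P∩zone Q| = 10.5 + 18 − 16.75 = 11.75.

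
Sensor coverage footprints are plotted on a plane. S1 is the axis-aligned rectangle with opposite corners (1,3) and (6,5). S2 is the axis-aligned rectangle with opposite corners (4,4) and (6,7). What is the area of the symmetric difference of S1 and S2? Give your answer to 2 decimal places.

12.00

|S1∩S2|: x∈[4,6], y∈[4,5] → 2·1 = 2.
|S1 △ S2| = |S1| + |S2| − 2·|S1∩S2| = 10 + 6 − 4 = 12.00.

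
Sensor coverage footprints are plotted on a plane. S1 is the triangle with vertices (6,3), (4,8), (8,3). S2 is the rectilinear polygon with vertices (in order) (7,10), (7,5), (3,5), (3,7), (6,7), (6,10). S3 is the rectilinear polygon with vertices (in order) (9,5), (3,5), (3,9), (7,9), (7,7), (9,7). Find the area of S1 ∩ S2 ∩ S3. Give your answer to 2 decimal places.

1.60

The intersection is the polygon with vertices (4.8,7), (6.4,5), (5.2,5), (4.4,7).
By the shoelace formula its area is 1.60.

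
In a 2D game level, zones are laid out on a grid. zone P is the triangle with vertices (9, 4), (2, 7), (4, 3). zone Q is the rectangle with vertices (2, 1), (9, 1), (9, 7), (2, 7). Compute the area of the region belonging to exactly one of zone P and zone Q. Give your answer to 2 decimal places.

|zone P| = 11, |zone Q| = 42, |zone P∩zone Q| = 11.
|zone P △ zone Q| = |zone P| + |zone Q| − 2·|zone P∩zone Q| = 11 + 42 − 22 = 31.00.

31.00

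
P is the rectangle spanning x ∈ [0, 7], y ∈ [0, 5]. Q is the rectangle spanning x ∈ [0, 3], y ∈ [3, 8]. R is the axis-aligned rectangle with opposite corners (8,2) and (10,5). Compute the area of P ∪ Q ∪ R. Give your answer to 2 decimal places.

By inclusion–exclusion:
Individual areas: |P| = 35, |Q| = 15, |R| = 6.
|P∩Q|: x∈[0,3], y∈[3,5] → 3·2 = 6.
|P∩R| = 0 (no overlap).
|Q∩R| = 0 (no overlap).
|P∩Q∩R| = 0.
|P ∪ Q ∪ R| = 56 − 6 + 0 = 50.00.

50.00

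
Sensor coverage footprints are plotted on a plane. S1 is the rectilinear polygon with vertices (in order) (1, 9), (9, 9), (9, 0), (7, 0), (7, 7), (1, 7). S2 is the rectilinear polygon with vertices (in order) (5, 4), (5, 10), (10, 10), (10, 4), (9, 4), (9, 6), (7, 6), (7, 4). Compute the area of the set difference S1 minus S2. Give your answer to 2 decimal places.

20.00

|S1| = 30, |S1∩S2| = 10.
|S1 ∖ S2| = |S1| − |S1∩S2| = 30 − 10 = 20.00.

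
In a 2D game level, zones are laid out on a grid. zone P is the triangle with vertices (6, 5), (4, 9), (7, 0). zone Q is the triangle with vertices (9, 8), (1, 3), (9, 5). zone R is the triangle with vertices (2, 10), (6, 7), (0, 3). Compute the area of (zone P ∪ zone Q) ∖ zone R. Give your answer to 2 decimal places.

13.56

|zone P ∪ zone Q| = 14.0809.
|(zone P ∪ zone Q) ∩ zone R| = 0.5237.
|(zone P ∪ zone Q) ∖ zone R| = 14.0809 − 0.5237 = 13.56.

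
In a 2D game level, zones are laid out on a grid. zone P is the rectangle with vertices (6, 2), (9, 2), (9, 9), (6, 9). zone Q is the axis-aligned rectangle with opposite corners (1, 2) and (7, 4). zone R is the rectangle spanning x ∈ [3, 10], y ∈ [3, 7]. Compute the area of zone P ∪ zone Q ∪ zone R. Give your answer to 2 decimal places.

By inclusion–exclusion:
Individual areas: |zone P| = 21, |zone Q| = 12, |zone R| = 28.
|zone P∩zone Q|: x∈[6,7], y∈[2,4] → 1·2 = 2.
|zone P∩zone R|: x∈[6,9], y∈[3,7] → 3·4 = 12.
|zone Q∩zone R|: x∈[3,7], y∈[3,4] → 4·1 = 4.
|zone P∩zone Q∩zone R| = 1.
|zone P ∪ zone Q ∪ zone R| = 61 − 18 + 1 = 44.00.

44.00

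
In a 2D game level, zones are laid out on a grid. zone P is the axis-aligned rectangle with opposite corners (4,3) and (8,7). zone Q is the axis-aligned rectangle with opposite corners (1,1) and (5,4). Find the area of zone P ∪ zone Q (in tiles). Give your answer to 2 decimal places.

By inclusion–exclusion:
Individual areas: |zone P| = 16, |zone Q| = 12.
|zone P∩zone Q|: x∈[4,5], y∈[3,4] → 1·1 = 1.
|zone P ∪ zone Q| = 28 − 1 = 27.00.

27.00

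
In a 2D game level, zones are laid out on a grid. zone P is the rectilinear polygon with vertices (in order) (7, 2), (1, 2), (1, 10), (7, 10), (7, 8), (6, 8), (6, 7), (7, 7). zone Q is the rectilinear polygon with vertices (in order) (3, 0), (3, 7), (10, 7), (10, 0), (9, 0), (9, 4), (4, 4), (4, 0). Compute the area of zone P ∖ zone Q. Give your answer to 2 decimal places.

|zone P| = 47, |zone P∩zone Q| = 14.
|zone P ∖ zone Q| = |zone P| − |zone P∩zone Q| = 47 − 14 = 33.00.

33.00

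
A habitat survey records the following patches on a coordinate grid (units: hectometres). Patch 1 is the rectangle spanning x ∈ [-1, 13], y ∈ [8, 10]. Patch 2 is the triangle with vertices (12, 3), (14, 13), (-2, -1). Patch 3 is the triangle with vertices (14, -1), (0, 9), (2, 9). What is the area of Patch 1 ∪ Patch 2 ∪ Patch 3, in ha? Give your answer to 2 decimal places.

By inclusion–exclusion:
Individual areas: |Patch 1| = 28, |Patch 2| = 66, |Patch 3| = 10.
|Patch 1∩Patch 2| = 7.1429.
|Patch 1∩Patch 3| = 1.9.
|Patch 2∩Patch 3| = 3.1855.
|Patch 1∩Patch 2∩Patch 3| = 0.
|Patch 1 ∪ Patch 2 ∪ Patch 3| = 104 − 12.2283 + 0 = 91.77.

91.77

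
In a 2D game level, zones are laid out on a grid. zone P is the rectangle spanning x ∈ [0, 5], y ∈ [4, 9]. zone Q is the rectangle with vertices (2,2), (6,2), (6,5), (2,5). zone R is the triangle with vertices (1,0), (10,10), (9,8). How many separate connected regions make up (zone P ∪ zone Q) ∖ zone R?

2

(zone P ∪ zone Q) ∖ zone R splits into 2 disjoint pieces (area 28.45, area 4.5).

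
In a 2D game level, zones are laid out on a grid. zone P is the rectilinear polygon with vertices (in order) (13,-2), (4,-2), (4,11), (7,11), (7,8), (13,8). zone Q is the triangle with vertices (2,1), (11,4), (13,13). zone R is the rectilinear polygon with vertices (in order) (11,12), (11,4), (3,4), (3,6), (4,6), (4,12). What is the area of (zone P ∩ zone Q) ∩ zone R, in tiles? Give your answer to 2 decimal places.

17.67

The region (zone P ∩ zone Q) ∩ zone R is the polygon with vertices (8.417,8), (11,8), (11,4), (4.75,4).
By the shoelace formula its area is 17.67.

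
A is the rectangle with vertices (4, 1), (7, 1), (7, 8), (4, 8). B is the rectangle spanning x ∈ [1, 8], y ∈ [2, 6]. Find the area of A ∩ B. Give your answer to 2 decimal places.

12.00

|A∩B|: x∈[4,7], y∈[2,6] → 3·4 = 12.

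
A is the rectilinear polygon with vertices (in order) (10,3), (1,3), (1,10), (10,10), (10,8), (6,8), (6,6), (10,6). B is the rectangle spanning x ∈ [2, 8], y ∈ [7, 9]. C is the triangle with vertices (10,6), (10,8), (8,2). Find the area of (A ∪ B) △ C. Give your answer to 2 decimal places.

|A ∪ B| = 57.
|(A ∪ B) ∩ C| = 1.25.
|(A ∪ B) △ C| = 57 + 2 − 2.5 = 56.50.

56.50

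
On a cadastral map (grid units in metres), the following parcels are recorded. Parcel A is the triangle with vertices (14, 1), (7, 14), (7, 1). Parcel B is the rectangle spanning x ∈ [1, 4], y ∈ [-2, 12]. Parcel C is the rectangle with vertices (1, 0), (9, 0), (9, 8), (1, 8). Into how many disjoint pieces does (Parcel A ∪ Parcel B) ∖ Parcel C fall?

(Parcel A ∪ Parcel B) ∖ Parcel C splits into 3 disjoint pieces (area 31.5, area 6, area 12).

3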